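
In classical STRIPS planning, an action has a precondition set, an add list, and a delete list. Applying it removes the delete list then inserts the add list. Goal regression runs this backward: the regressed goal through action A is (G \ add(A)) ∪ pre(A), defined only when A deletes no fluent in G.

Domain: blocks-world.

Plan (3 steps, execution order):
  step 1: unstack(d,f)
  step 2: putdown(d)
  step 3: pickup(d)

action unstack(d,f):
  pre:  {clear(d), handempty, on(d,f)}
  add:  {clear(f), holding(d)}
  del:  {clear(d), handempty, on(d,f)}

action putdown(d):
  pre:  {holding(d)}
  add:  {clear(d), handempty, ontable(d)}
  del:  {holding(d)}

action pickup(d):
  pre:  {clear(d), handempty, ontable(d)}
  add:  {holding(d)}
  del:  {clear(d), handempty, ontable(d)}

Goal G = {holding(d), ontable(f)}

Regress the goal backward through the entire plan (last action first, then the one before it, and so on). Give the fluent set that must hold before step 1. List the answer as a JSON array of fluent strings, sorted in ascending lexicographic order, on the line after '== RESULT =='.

Work backward from the goal:
  through step 3 (pickup(d)): drop {holding(d)}, keep {ontable(f)}, require {clear(d), handempty, ontable(d)}
    → {clear(d), handempty, ontable(d), ontable(f)}
  through step 2 (putdown(d)): drop {clear(d), handempty, ontable(d)}, keep {ontable(f)}, require {holding(d)}
    → {holding(d), ontable(f)}
  through step 1 (unstack(d,f)): drop {holding(d)}, keep {ontable(f)}, require {clear(d), handempty, on(d,f)}
    → {clear(d), handempty, on(d,f), ontable(f)}

== RESULT ==
["clear(d)", "handempty", "on(d,f)", "ontable(f)"]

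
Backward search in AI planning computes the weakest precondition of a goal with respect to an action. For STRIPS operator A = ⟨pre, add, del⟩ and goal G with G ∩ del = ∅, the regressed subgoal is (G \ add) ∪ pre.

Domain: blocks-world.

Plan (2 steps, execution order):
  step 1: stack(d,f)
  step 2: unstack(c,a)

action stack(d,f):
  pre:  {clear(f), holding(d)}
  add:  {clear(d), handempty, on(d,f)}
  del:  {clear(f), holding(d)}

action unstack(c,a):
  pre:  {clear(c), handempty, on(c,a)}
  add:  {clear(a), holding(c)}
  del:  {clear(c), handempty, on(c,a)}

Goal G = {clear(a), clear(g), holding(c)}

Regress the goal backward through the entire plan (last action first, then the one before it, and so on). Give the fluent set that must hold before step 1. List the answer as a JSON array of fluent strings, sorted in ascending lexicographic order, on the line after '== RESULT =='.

Regress step by step:
  through step 2 (unstack(c,a)): drop {clear(a), holding(c)}, keep {clear(g)}, require {clear(c), handempty, on(c,a)}
    → {clear(c), clear(g), handempty, on(c,a)}
  through step 1 (stack(d,f)): drop {handempty}, keep {clear(c), clear(g), on(c,a)}, require {clear(f), holding(d)}
    → {clear(c), clear(f), clear(g), holding(d), on(c,a)}

== RESULT ==
["clear(c)", "clear(f)", "clear(g)", "holding(d)", "on(c,a)"]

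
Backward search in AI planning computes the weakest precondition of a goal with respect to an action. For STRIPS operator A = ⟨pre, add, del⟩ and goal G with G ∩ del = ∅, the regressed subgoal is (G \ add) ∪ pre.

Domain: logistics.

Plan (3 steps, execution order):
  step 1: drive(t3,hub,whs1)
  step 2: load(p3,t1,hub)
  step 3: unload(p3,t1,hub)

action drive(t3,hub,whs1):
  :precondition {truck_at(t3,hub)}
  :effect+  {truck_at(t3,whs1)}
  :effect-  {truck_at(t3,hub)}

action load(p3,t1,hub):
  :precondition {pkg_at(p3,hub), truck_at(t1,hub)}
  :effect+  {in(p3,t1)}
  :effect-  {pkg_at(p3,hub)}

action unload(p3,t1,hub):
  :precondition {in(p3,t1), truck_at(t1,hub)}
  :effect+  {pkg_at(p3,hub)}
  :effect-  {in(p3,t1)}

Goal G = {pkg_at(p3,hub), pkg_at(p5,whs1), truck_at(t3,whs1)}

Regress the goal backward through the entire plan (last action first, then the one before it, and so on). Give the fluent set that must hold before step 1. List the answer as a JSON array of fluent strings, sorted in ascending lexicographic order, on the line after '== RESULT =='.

Regress step by step:
  through step 3 (unload(p3,t1,hub)): drop {pkg_at(p3,hub)}, keep {pkg_at(p5,whs1), truck_at(t3,whs1)}, require {in(p3,t1), truck_at(t1,hub)}
    → {in(p3,t1), pkg_at(p5,whs1), truck_at(t1,hub), truck_at(t3,whs1)}
  through step 2 (load(p3,t1,hub)): drop {in(p3,t1)}, keep {pkg_at(p5,whs1), truck_at(t1,hub), truck_at(t3,whs1)}, require {pkg_at(p3,hub), truck_at(t1,hub)}
    → {pkg_at(p3,hub), pkg_at(p5,whs1), truck_at(t1,hub), truck_at(t3,whs1)}
  through step 1 (drive(t3,hub,whs1)): drop {truck_at(t3,whs1)}, keep {pkg_at(p3,hub), pkg_at(p5,whs1), truck_at(t1,hub)}, require {truck_at(t3,hub)}
    → {pkg_at(p3,hub), pkg_at(p5,whs1), truck_at(t1,hub), truck_at(t3,hub)}

== RESULT ==
["pkg_at(p3,hub)", "pkg_at(p5,whs1)", "truck_at(t1,hub)", "truck_at(t3,hub)"]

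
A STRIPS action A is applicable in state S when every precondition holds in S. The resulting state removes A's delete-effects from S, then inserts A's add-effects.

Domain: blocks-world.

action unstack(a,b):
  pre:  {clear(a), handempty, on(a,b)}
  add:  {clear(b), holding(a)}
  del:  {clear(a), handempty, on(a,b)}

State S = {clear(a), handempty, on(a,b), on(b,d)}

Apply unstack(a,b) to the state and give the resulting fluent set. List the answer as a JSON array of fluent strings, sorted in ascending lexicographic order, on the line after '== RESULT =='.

Compute (S \ del) ∪ add:
  pre ⊆ S: {clear(a), handempty, on(a,b)} ⊆ S  — applicable
  S \ del = {on(b,d)}
  ∪ add   = {clear(b), holding(a), on(b,d)}

== RESULT ==
["clear(b)", "holding(a)", "on(b,d)"]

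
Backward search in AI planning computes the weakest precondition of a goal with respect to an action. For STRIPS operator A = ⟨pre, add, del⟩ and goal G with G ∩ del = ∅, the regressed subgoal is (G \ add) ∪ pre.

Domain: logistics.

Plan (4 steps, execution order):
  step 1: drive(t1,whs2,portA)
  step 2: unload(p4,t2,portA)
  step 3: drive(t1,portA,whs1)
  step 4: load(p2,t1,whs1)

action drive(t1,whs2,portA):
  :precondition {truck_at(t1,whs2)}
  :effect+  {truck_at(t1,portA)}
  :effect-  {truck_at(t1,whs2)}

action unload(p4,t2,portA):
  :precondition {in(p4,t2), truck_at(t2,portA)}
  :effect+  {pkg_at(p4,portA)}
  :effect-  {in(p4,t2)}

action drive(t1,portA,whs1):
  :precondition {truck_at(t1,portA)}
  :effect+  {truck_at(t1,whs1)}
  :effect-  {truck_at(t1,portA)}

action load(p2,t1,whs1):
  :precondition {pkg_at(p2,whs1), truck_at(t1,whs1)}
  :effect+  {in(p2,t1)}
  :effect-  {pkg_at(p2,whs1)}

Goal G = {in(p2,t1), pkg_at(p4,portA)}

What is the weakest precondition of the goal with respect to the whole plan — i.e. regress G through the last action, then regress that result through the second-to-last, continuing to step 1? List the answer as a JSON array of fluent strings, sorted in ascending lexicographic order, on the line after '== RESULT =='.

Work backward from the goal:
  through step 4 (load(p2,t1,whs1)): drop {in(p2,t1)}, keep {pkg_at(p4,portA)}, require {pkg_at(p2,whs1), truck_at(t1,whs1)}
    → {pkg_at(p2,whs1), pkg_at(p4,portA), truck_at(t1,whs1)}
  through step 3 (drive(t1,portA,whs1)): drop {truck_at(t1,whs1)}, keep {pkg_at(p2,whs1), pkg_at(p4,portA)}, require {truck_at(t1,portA)}
    → {pkg_at(p2,whs1), pkg_at(p4,portA), truck_at(t1,portA)}
  through step 2 (unload(p4,t2,portA)): drop {pkg_at(p4,portA)}, keep {pkg_at(p2,whs1), truck_at(t1,portA)}, require {in(p4,t2), truck_at(t2,portA)}
    → {in(p4,t2), pkg_at(p2,whs1), truck_at(t1,portA), truck_at(t2,portA)}
  through step 1 (drive(t1,whs2,portA)): drop {truck_at(t1,portA)}, keep {in(p4,t2), pkg_at(p2,whs1), truck_at(t2,portA)}, require {truck_at(t1,whs2)}
    → {in(p4,t2), pkg_at(p2,whs1), truck_at(t1,whs2), truck_at(t2,portA)}

== RESULT ==
["in(p4,t2)", "pkg_at(p2,whs1)", "truck_at(t1,whs2)", "truck_at(t2,portA)"]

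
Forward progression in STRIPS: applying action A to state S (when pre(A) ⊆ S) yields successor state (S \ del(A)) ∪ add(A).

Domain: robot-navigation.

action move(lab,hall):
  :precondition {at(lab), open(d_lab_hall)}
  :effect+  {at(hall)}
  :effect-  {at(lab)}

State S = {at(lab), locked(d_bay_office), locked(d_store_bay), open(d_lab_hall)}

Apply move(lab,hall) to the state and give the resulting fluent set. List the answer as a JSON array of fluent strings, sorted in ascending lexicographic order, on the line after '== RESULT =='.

Compute (S \ del) ∪ add:
  pre ⊆ S: {at(lab), open(d_lab_hall)} ⊆ S  — applicable
  S \ del = {locked(d_bay_office), locked(d_store_bay), open(d_lab_hall)}
  ∪ add   = {at(hall), locked(d_bay_office), locked(d_store_bay), open(d_lab_hall)}

== RESULT ==
["at(hall)", "locked(d_bay_office)", "locked(d_store_bay)", "open(d_lab_hall)"]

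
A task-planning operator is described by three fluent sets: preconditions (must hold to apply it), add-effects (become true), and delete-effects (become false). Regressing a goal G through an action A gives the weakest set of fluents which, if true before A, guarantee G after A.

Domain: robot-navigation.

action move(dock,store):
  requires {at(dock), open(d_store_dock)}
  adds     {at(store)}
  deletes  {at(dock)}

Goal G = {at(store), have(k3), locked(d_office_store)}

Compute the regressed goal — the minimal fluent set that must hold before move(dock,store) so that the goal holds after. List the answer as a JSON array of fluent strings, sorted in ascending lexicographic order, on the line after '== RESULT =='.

Regress:
  G ∩ del = {}  (empty — regression defined)
  G \ add = {at(store), have(k3), locked(d_office_store)} \ {at(store)} = {have(k3), locked(d_office_store)}
  ∪ pre   = {have(k3), locked(d_office_store)} ∪ {at(dock), open(d_store_dock)}
          = {at(dock), have(k3), locked(d_office_store), open(d_store_dock)}

== RESULT ==
["at(dock)", "have(k3)", "locked(d_office_store)", "open(d_store_dock)"]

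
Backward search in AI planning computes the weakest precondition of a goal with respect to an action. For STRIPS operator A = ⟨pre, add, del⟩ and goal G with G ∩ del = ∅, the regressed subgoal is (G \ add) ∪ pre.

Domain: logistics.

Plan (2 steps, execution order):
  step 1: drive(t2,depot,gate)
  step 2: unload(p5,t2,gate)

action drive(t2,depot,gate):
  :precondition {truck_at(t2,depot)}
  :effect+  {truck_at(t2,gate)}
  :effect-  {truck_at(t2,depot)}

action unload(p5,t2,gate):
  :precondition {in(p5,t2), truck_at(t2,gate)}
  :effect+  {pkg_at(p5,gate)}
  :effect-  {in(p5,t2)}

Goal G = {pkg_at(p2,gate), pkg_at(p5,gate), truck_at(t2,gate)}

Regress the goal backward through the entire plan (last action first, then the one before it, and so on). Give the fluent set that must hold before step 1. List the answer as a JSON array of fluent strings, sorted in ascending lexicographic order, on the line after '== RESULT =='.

Regress step by step:
  through step 2 (unload(p5,t2,gate)): drop {pkg_at(p5,gate)}, keep {pkg_at(p2,gate), truck_at(t2,gate)}, require {in(p5,t2), truck_at(t2,gate)}
    → {in(p5,t2), pkg_at(p2,gate), truck_at(t2,gate)}
  through step 1 (drive(t2,depot,gate)): drop {truck_at(t2,gate)}, keep {in(p5,t2), pkg_at(p2,gate)}, require {truck_at(t2,depot)}
    → {in(p5,t2), pkg_at(p2,gate), truck_at(t2,depot)}

== RESULT ==
["in(p5,t2)", "pkg_at(p2,gate)", "truck_at(t2,depot)"]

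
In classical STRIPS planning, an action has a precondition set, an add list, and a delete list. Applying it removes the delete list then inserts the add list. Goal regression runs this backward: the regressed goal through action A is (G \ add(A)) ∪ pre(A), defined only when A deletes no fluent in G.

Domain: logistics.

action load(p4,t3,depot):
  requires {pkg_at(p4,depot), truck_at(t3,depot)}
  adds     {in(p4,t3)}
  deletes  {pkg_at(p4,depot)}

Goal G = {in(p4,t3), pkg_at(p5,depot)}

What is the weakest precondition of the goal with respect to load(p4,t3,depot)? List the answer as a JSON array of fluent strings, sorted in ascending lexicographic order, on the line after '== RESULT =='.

Compute (G \ add) ∪ pre:
  G ∩ del = {}  (empty — regression defined)
  G \ add = {in(p4,t3), pkg_at(p5,depot)} \ {in(p4,t3)} = {pkg_at(p5,depot)}
  ∪ pre   = {pkg_at(p5,depot)} ∪ {pkg_at(p4,depot), truck_at(t3,depot)}
          = {pkg_at(p4,depot), pkg_at(p5,depot), truck_at(t3,depot)}

== RESULT ==
["pkg_at(p4,depot)", "pkg_at(p5,depot)", "truck_at(t3,depot)"]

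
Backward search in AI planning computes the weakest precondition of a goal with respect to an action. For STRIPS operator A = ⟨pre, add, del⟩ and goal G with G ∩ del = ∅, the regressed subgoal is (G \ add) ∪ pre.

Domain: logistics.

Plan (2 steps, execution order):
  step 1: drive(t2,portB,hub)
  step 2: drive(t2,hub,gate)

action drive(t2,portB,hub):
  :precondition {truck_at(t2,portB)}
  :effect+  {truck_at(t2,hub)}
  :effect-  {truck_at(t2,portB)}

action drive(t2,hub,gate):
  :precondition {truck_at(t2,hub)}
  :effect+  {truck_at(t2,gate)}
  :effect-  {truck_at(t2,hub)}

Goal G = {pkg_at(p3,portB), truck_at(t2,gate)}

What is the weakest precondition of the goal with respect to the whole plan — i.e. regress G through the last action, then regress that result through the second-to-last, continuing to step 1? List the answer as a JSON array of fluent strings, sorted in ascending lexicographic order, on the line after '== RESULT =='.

Work backward from the goal:
  through step 2 (drive(t2,hub,gate)): drop {truck_at(t2,gate)}, keep {pkg_at(p3,portB)}, require {truck_at(t2,hub)}
    → {pkg_at(p3,portB), truck_at(t2,hub)}
  through step 1 (drive(t2,portB,hub)): drop {truck_at(t2,hub)}, keep {pkg_at(p3,portB)}, require {truck_at(t2,portB)}
    → {pkg_at(p3,portB), truck_at(t2,portB)}

== RESULT ==
["pkg_at(p3,portB)", "truck_at(t2,portB)"]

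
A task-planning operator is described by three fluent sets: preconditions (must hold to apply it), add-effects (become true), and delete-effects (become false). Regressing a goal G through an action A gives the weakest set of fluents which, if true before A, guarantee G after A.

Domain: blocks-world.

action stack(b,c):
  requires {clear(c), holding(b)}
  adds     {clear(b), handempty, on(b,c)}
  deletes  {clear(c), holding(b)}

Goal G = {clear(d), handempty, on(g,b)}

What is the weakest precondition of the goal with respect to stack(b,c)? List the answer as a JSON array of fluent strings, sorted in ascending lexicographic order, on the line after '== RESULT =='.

Compute (G \ add) ∪ pre:
  G ∩ del = {}  (empty — regression defined)
  G \ add = {clear(d), handempty, on(g,b)} \ {clear(b), handempty, on(b,c)} = {clear(d), on(g,b)}
  ∪ pre   = {clear(d), on(g,b)} ∪ {clear(c), holding(b)}
          = {clear(c), clear(d), holding(b), on(g,b)}

== RESULT ==
["clear(c)", "clear(d)", "holding(b)", "on(g,b)"]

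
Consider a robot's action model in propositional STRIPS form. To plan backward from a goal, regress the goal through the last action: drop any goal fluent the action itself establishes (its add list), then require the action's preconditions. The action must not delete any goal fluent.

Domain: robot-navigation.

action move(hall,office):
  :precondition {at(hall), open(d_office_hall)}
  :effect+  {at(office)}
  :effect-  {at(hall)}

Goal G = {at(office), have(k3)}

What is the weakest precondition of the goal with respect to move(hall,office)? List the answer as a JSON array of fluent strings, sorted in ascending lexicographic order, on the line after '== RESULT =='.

Compute (G \ add) ∪ pre:
  G ∩ del = {}  (empty — regression defined)
  G \ add = {at(office), have(k3)} \ {at(office)} = {have(k3)}
  ∪ pre   = {have(k3)} ∪ {at(hall), open(d_office_hall)}
          = {at(hall), have(k3), open(d_office_hall)}

== RESULT ==
["at(hall)", "have(k3)", "open(d_office_hall)"]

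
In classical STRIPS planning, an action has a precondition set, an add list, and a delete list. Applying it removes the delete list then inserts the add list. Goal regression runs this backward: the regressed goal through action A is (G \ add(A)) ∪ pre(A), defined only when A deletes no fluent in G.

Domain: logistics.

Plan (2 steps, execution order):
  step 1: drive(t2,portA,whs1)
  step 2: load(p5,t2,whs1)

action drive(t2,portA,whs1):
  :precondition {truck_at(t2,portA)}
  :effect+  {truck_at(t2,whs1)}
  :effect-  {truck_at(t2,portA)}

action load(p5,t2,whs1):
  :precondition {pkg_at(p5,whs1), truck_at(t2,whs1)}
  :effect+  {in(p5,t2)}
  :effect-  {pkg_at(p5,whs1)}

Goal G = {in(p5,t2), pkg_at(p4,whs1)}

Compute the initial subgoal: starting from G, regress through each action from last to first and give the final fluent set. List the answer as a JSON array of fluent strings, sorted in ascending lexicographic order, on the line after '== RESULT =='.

Work backward from the goal:
  through step 2 (load(p5,t2,whs1)): drop {in(p5,t2)}, keep {pkg_at(p4,whs1)}, require {pkg_at(p5,whs1), truck_at(t2,whs1)}
    → {pkg_at(p4,whs1), pkg_at(p5,whs1), truck_at(t2,whs1)}
  through step 1 (drive(t2,portA,whs1)): drop {truck_at(t2,whs1)}, keep {pkg_at(p4,whs1), pkg_at(p5,whs1)}, require {truck_at(t2,portA)}
    → {pkg_at(p4,whs1), pkg_at(p5,whs1), truck_at(t2,portA)}

== RESULT ==
["pkg_at(p4,whs1)", "pkg_at(p5,whs1)", "truck_at(t2,portA)"]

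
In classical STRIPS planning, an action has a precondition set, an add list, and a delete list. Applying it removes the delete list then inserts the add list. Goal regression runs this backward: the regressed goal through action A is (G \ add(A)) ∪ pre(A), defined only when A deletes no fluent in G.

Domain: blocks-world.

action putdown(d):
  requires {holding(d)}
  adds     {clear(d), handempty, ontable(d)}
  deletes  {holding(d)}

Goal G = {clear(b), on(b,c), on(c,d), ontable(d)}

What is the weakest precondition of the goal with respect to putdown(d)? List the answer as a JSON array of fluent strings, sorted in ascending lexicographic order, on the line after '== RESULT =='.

Compute (G \ add) ∪ pre:
  G ∩ del = {}  (empty — regression defined)
  G \ add = {clear(b), on(b,c), on(c,d), ontable(d)} \ {clear(d), handempty, ontable(d)} = {clear(b), on(b,c), on(c,d)}
  ∪ pre   = {clear(b), on(b,c), on(c,d)} ∪ {holding(d)}
          = {clear(b), holding(d), on(b,c), on(c,d)}

== RESULT ==
["clear(b)", "holding(d)", "on(b,c)", "on(c,d)"]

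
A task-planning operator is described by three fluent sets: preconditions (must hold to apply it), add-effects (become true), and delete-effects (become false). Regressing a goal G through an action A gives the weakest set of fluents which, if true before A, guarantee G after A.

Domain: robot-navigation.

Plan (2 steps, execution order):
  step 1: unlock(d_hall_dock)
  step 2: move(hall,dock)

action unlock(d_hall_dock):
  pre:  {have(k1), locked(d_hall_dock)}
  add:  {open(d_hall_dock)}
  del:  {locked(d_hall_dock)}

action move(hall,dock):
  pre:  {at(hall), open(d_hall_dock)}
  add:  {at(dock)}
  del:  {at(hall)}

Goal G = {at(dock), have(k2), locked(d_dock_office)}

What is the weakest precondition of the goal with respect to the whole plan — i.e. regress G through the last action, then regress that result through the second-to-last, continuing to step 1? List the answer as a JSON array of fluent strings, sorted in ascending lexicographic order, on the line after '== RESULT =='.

Regress step by step:
  through step 2 (move(hall,dock)): drop {at(dock)}, keep {have(k2), locked(d_dock_office)}, require {at(hall), open(d_hall_dock)}
    → {at(hall), have(k2), locked(d_dock_office), open(d_hall_dock)}
  through step 1 (unlock(d_hall_dock)): drop {open(d_hall_dock)}, keep {at(hall), have(k2), locked(d_dock_office)}, require {have(k1), locked(d_hall_dock)}
    → {at(hall), have(k1), have(k2), locked(d_dock_office), locked(d_hall_dock)}

== RESULT ==
["at(hall)", "have(k1)", "have(k2)", "locked(d_dock_office)", "locked(d_hall_dock)"]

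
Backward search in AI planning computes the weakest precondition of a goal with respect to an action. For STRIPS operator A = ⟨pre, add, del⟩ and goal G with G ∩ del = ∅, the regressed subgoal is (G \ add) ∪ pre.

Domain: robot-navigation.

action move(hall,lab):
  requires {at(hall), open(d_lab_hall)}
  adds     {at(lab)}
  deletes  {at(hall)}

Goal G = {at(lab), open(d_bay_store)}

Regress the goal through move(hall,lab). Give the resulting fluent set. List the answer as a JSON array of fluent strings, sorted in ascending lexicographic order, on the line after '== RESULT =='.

Compute (G \ add) ∪ pre:
  G ∩ del = {}  (empty — regression defined)
  G \ add = {at(lab), open(d_bay_store)} \ {at(lab)} = {open(d_bay_store)}
  ∪ pre   = {open(d_bay_store)} ∪ {at(hall), open(d_lab_hall)}
          = {at(hall), open(d_bay_store), open(d_lab_hall)}

== RESULT ==
["at(hall)", "open(d_bay_store)", "open(d_lab_hall)"]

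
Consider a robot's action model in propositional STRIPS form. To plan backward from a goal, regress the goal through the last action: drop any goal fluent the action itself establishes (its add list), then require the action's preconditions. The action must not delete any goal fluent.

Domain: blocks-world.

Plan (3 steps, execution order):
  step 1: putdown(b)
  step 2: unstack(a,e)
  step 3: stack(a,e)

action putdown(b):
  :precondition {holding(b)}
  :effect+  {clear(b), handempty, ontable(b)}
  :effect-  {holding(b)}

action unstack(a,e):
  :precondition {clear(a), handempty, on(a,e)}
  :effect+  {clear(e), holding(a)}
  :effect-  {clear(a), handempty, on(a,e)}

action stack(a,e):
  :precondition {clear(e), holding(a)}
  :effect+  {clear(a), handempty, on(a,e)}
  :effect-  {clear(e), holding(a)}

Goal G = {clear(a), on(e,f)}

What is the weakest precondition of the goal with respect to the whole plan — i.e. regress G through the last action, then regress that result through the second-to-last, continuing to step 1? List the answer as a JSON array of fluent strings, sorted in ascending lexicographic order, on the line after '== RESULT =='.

Regress step by step:
  through step 3 (stack(a,e)): drop {clear(a)}, keep {on(e,f)}, require {clear(e), holding(a)}
    → {clear(e), holding(a), on(e,f)}
  through step 2 (unstack(a,e)): drop {clear(e), holding(a)}, keep {on(e,f)}, require {clear(a), handempty, on(a,e)}
    → {clear(a), handempty, on(a,e), on(e,f)}
  through step 1 (putdown(b)): drop {handempty}, keep {clear(a), on(a,e), on(e,f)}, require {holding(b)}
    → {clear(a), holding(b), on(a,e), on(e,f)}

== RESULT ==
["clear(a)", "holding(b)", "on(a,e)", "on(e,f)"]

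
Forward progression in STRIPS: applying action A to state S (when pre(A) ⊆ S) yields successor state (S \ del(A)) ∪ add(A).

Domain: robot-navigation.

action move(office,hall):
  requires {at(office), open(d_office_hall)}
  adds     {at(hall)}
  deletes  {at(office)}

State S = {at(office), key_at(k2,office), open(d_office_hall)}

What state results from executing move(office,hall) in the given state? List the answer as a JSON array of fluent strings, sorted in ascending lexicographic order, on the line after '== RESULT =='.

Compute (S \ del) ∪ add:
  pre ⊆ S: {at(office), open(d_office_hall)} ⊆ S  — applicable
  S \ del = {key_at(k2,office), open(d_office_hall)}
  ∪ add   = {at(hall), key_at(k2,office), open(d_office_hall)}

== RESULT ==
["at(hall)", "key_at(k2,office)", "open(d_office_hall)"]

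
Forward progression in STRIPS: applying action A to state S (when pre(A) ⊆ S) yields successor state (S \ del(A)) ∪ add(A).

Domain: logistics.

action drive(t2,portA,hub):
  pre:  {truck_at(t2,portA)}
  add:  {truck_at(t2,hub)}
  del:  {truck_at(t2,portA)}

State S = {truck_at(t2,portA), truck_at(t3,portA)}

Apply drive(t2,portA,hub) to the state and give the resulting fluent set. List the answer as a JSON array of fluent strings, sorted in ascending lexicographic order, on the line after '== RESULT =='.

Compute (S \ del) ∪ add:
  pre ⊆ S: {truck_at(t2,portA)} ⊆ S  — applicable
  S \ del = {truck_at(t3,portA)}
  ∪ add   = {truck_at(t2,hub), truck_at(t3,portA)}

== RESULT ==
["truck_at(t2,hub)", "truck_at(t3,portA)"]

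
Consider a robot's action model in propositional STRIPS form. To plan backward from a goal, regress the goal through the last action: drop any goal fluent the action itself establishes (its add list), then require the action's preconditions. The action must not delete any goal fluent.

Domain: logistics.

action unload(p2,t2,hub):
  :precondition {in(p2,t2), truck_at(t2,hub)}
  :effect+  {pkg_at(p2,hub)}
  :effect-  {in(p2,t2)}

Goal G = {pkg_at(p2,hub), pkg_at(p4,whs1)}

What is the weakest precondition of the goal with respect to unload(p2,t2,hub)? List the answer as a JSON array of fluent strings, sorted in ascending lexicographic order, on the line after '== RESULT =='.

Compute (G \ add) ∪ pre:
  G ∩ del = {}  (empty — regression defined)
  G \ add = {pkg_at(p2,hub), pkg_at(p4,whs1)} \ {pkg_at(p2,hub)} = {pkg_at(p4,whs1)}
  ∪ pre   = {pkg_at(p4,whs1)} ∪ {in(p2,t2), truck_at(t2,hub)}
          = {in(p2,t2), pkg_at(p4,whs1), truck_at(t2,hub)}

== RESULT ==
["in(p2,t2)", "pkg_at(p4,whs1)", "truck_at(t2,hub)"]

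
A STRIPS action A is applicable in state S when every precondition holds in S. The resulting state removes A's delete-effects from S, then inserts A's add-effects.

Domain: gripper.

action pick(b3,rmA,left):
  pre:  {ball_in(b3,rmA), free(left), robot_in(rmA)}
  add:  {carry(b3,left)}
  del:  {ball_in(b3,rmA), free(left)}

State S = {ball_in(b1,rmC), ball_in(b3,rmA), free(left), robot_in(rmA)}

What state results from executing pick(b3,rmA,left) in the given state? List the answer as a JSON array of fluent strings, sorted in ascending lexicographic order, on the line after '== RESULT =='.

Progress:
  pre ⊆ S: {ball_in(b3,rmA), free(left), robot_in(rmA)} ⊆ S  — applicable
  S \ del = {ball_in(b1,rmC), robot_in(rmA)}
  ∪ add   = {ball_in(b1,rmC), carry(b3,left), robot_in(rmA)}

== RESULT ==
["ball_in(b1,rmC)", "carry(b3,left)", "robot_in(rmA)"]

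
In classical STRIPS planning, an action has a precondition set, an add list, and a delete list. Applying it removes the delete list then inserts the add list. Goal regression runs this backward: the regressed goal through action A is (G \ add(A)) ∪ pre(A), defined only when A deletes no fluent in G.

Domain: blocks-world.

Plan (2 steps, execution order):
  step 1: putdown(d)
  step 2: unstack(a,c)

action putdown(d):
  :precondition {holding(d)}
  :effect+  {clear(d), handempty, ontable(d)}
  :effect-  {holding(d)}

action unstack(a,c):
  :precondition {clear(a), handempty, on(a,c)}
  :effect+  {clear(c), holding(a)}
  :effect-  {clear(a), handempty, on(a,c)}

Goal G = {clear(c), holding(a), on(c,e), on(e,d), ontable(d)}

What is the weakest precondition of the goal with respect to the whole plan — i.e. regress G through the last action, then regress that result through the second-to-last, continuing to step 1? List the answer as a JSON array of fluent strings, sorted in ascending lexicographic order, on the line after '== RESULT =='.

Regress step by step:
  through step 2 (unstack(a,c)): drop {clear(c), holding(a)}, keep {on(c,e), on(e,d), ontable(d)}, require {clear(a), handempty, on(a,c)}
    → {clear(a), handempty, on(a,c), on(c,e), on(e,d), ontable(d)}
  through step 1 (putdown(d)): drop {handempty, ontable(d)}, keep {clear(a), on(a,c), on(c,e), on(e,d)}, require {holding(d)}
    → {clear(a), holding(d), on(a,c), on(c,e), on(e,d)}

== RESULT ==
["clear(a)", "holding(d)", "on(a,c)", "on(c,e)", "on(e,d)"]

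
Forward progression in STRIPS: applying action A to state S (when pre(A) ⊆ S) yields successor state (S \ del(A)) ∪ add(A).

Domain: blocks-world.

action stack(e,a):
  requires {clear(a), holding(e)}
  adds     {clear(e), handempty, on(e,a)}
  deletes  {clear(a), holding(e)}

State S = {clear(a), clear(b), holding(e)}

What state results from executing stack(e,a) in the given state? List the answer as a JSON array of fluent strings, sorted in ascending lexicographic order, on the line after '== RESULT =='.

Progress:
  pre ⊆ S: {clear(a), holding(e)} ⊆ S  — applicable
  S \ del = {clear(b)}
  ∪ add   = {clear(b), clear(e), handempty, on(e,a)}

== RESULT ==
["clear(b)", "clear(e)", "handempty", "on(e,a)"]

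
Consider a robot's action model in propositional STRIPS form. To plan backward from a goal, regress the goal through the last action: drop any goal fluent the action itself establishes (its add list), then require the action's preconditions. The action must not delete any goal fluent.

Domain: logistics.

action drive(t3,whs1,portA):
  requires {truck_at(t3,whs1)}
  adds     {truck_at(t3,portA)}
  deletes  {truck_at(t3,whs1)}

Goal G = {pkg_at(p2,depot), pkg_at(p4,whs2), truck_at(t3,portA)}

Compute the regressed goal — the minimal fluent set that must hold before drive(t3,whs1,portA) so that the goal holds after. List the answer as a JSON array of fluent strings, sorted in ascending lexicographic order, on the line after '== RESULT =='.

Regress:
  G ∩ del = {}  (empty — regression defined)
  G \ add = {pkg_at(p2,depot), pkg_at(p4,whs2), truck_at(t3,portA)} \ {truck_at(t3,portA)} = {pkg_at(p2,depot), pkg_at(p4,whs2)}
  ∪ pre   = {pkg_at(p2,depot), pkg_at(p4,whs2)} ∪ {truck_at(t3,whs1)}
          = {pkg_at(p2,depot), pkg_at(p4,whs2), truck_at(t3,whs1)}

== RESULT ==
["pkg_at(p2,depot)", "pkg_at(p4,whs2)", "truck_at(t3,whs1)"]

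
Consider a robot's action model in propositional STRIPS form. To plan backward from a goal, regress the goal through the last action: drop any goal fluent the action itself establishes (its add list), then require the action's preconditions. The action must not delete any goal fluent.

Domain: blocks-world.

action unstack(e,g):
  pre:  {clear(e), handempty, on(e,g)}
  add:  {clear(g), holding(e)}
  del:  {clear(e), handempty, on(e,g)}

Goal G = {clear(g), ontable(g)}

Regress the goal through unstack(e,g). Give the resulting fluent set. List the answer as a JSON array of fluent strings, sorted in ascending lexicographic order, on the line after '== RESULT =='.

Regress:
  G ∩ del = {}  (empty — regression defined)
  G \ add = {clear(g), ontable(g)} \ {clear(g), holding(e)} = {ontable(g)}
  ∪ pre   = {ontable(g)} ∪ {clear(e), handempty, on(e,g)}
          = {clear(e), handempty, on(e,g), ontable(g)}

== RESULT ==
["clear(e)", "handempty", "on(e,g)", "ontable(g)"]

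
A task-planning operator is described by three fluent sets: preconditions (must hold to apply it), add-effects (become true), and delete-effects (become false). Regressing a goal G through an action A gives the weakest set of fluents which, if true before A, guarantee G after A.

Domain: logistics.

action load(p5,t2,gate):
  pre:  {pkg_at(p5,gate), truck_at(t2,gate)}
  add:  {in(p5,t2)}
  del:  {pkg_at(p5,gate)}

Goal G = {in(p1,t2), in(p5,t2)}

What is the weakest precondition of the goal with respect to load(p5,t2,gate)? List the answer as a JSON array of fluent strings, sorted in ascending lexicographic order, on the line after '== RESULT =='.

Regress:
  G ∩ del = {}  (empty — regression defined)
  G \ add = {in(p1,t2), in(p5,t2)} \ {in(p5,t2)} = {in(p1,t2)}
  ∪ pre   = {in(p1,t2)} ∪ {pkg_at(p5,gate), truck_at(t2,gate)}
          = {in(p1,t2), pkg_at(p5,gate), truck_at(t2,gate)}

== RESULT ==
["in(p1,t2)", "pkg_at(p5,gate)", "truck_at(t2,gate)"]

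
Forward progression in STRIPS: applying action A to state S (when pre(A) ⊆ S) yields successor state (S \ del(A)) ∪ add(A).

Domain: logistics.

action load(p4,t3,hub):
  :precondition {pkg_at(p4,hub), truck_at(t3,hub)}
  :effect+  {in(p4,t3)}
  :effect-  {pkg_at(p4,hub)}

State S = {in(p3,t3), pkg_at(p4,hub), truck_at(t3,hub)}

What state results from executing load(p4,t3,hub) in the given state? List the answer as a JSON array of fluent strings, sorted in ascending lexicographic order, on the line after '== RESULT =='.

Progress:
  pre ⊆ S: {pkg_at(p4,hub), truck_at(t3,hub)} ⊆ S  — applicable
  S \ del = {in(p3,t3), truck_at(t3,hub)}
  ∪ add   = {in(p3,t3), in(p4,t3), truck_at(t3,hub)}

== RESULT ==
["in(p3,t3)", "in(p4,t3)", "truck_at(t3,hub)"]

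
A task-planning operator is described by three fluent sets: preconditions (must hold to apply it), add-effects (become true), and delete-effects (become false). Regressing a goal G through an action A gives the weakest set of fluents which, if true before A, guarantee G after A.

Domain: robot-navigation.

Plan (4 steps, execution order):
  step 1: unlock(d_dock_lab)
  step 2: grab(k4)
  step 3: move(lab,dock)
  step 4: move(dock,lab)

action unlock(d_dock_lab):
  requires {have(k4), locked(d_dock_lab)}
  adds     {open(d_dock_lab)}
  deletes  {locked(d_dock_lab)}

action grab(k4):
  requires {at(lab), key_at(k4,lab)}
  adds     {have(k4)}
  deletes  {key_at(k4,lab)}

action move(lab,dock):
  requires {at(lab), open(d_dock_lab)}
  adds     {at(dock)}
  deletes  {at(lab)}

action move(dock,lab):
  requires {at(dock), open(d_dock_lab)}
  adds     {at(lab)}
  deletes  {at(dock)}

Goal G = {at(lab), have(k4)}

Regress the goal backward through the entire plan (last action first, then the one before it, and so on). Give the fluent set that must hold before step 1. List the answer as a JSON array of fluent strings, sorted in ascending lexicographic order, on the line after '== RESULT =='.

Regress step by step:
  through step 4 (move(dock,lab)): drop {at(lab)}, keep {have(k4)}, require {at(dock), open(d_dock_lab)}
    → {at(dock), have(k4), open(d_dock_lab)}
  through step 3 (move(lab,dock)): drop {at(dock)}, keep {have(k4), open(d_dock_lab)}, require {at(lab), open(d_dock_lab)}
    → {at(lab), have(k4), open(d_dock_lab)}
  through step 2 (grab(k4)): drop {have(k4)}, keep {at(lab), open(d_dock_lab)}, require {at(lab), key_at(k4,lab)}
    → {at(lab), key_at(k4,lab), open(d_dock_lab)}
  through step 1 (unlock(d_dock_lab)): drop {open(d_dock_lab)}, keep {at(lab), key_at(k4,lab)}, require {have(k4), locked(d_dock_lab)}
    → {at(lab), have(k4), key_at(k4,lab), locked(d_dock_lab)}

== RESULT ==
["at(lab)", "have(k4)", "key_at(k4,lab)", "locked(d_dock_lab)"]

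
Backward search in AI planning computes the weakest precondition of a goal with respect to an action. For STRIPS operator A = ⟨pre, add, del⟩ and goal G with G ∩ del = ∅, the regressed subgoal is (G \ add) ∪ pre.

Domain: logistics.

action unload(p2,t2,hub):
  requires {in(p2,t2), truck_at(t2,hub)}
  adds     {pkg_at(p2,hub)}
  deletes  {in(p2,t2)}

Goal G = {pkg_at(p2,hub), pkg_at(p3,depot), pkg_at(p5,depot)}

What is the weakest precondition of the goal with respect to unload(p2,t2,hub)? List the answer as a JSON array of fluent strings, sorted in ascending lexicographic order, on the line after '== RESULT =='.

Compute (G \ add) ∪ pre:
  G ∩ del = {}  (empty — regression defined)
  G \ add = {pkg_at(p2,hub), pkg_at(p3,depot), pkg_at(p5,depot)} \ {pkg_at(p2,hub)} = {pkg_at(p3,depot), pkg_at(p5,depot)}
  ∪ pre   = {pkg_at(p3,depot), pkg_at(p5,depot)} ∪ {in(p2,t2), truck_at(t2,hub)}
          = {in(p2,t2), pkg_at(p3,depot), pkg_at(p5,depot), truck_at(t2,hub)}

== RESULT ==
["in(p2,t2)", "pkg_at(p3,depot)", "pkg_at(p5,depot)", "truck_at(t2,hub)"]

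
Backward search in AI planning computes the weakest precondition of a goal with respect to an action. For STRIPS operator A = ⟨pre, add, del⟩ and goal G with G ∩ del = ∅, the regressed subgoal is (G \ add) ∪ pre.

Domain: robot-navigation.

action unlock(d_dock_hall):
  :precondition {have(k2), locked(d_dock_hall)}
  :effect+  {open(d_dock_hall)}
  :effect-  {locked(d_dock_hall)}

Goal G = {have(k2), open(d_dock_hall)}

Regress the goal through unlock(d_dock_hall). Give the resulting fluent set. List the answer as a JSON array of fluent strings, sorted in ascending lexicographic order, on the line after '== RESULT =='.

Compute (G \ add) ∪ pre:
  G ∩ del = {}  (empty — regression defined)
  G \ add = {have(k2), open(d_dock_hall)} \ {open(d_dock_hall)} = {have(k2)}
  ∪ pre   = {have(k2)} ∪ {have(k2), locked(d_dock_hall)}
          = {have(k2), locked(d_dock_hall)}

== RESULT ==
["have(k2)", "locked(d_dock_hall)"]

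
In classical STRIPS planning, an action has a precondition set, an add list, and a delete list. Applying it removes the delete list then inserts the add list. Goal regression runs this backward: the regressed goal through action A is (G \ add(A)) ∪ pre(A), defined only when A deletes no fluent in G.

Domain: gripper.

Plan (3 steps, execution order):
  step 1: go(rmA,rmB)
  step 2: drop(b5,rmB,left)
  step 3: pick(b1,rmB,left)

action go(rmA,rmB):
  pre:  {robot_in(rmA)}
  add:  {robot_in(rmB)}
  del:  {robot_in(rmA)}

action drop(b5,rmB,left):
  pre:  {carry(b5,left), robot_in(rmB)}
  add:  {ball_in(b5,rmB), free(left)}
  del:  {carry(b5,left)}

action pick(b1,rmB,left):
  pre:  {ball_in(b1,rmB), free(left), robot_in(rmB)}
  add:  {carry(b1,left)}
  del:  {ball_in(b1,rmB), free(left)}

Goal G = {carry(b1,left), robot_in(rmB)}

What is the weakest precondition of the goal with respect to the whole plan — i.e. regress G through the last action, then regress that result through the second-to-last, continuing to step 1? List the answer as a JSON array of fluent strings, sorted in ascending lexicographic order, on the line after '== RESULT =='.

Work backward from the goal:
  through step 3 (pick(b1,rmB,left)): drop {carry(b1,left)}, keep {robot_in(rmB)}, require {ball_in(b1,rmB), free(left), robot_in(rmB)}
    → {ball_in(b1,rmB), free(left), robot_in(rmB)}
  through step 2 (drop(b5,rmB,left)): drop {free(left)}, keep {ball_in(b1,rmB), robot_in(rmB)}, require {carry(b5,left), robot_in(rmB)}
    → {ball_in(b1,rmB), carry(b5,left), robot_in(rmB)}
  through step 1 (go(rmA,rmB)): drop {robot_in(rmB)}, keep {ball_in(b1,rmB), carry(b5,left)}, require {robot_in(rmA)}
    → {ball_in(b1,rmB), carry(b5,left), robot_in(rmA)}

== RESULT ==
["ball_in(b1,rmB)", "carry(b5,left)", "robot_in(rmA)"]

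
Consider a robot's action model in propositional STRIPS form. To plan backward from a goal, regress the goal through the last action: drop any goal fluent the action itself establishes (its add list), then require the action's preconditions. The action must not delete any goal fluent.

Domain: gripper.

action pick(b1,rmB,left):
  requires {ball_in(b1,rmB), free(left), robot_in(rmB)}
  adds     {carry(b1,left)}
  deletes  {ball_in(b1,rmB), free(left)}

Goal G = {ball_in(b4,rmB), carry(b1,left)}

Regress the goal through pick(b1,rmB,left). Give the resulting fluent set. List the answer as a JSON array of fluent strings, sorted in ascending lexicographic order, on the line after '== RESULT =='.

Regress:
  G ∩ del = {}  (empty — regression defined)
  G \ add = {ball_in(b4,rmB), carry(b1,left)} \ {carry(b1,left)} = {ball_in(b4,rmB)}
  ∪ pre   = {ball_in(b4,rmB)} ∪ {ball_in(b1,rmB), free(left), robot_in(rmB)}
          = {ball_in(b1,rmB), ball_in(b4,rmB), free(left), robot_in(rmB)}

== RESULT ==
["ball_in(b1,rmB)", "ball_in(b4,rmB)", "free(left)", "robot_in(rmB)"]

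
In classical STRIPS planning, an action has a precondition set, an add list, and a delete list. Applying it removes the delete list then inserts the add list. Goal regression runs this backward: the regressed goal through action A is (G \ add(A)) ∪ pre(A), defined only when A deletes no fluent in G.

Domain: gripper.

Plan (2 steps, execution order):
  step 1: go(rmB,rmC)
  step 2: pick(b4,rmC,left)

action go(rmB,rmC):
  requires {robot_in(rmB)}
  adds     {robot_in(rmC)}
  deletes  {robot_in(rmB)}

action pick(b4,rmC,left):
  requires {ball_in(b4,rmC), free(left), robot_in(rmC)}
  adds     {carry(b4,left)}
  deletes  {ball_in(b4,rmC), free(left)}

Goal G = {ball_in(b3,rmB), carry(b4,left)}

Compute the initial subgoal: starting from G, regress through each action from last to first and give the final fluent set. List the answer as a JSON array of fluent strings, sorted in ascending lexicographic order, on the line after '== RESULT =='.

Work backward from the goal:
  through step 2 (pick(b4,rmC,left)): drop {carry(b4,left)}, keep {ball_in(b3,rmB)}, require {ball_in(b4,rmC), free(left), robot_in(rmC)}
    → {ball_in(b3,rmB), ball_in(b4,rmC), free(left), robot_in(rmC)}
  through step 1 (go(rmB,rmC)): drop {robot_in(rmC)}, keep {ball_in(b3,rmB), ball_in(b4,rmC), free(left)}, require {robot_in(rmB)}
    → {ball_in(b3,rmB), ball_in(b4,rmC), free(left), robot_in(rmB)}

== RESULT ==
["ball_in(b3,rmB)", "ball_in(b4,rmC)", "free(left)", "robot_in(rmB)"]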